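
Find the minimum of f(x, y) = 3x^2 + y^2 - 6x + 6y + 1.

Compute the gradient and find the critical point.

f(x,y) = 3x^2 + y^2 - 6x + 6y + 1
df/dx = 6x + (-6) = 0  =>  x = 1
df/dy = 2y + (6) = 0  =>  y = -3
f(1, -3) = 3*(1)^2 + 1*(-3)^2 + -6*(1) + 6*(-3) + 1 = -11
Hessian is diagonal with entries 6, 2 > 0, so this is a minimum.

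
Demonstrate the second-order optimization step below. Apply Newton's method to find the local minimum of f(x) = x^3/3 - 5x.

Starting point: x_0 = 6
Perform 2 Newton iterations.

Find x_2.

f(x) = x^3/3 - 5x
f'(x) = x^2 - 5, f''(x) = 2x
Newton update: x_{n+1} = x_n - (x_n^2 - 5)/(2*x_n)
Step 1: x_0 = 6, f'=31, f''=12, x_1 = 41/12
Step 2: x_1 = 41/12, f'=961/144, f''=41/6, x_2 = 2401/984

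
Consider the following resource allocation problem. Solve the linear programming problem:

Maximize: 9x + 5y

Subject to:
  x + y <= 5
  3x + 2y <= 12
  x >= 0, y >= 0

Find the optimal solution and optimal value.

Feasible vertices: (0, 0), (0, 5), (2, 3), (4, 0)
Objective 9x + 5y at each:
  (0, 0): 0
  (0, 5): 25
  (2, 3): 33
  (4, 0): 36
Maximum is 36 at (4, 0).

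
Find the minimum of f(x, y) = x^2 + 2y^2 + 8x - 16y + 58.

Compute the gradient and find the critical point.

f(x,y) = x^2 + 2y^2 + 8x - 16y + 58
df/dx = 2x + (8) = 0  =>  x = -4
df/dy = 4y + (-16) = 0  =>  y = 4
f(-4, 4) = 1*(-4)^2 + 2*(4)^2 + 8*(-4) + -16*(4) + 58 = 10
Hessian is diagonal with entries 2, 4 > 0, so this is a minimum.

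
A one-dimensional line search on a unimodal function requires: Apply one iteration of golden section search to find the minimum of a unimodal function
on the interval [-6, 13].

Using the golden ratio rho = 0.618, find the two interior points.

Golden section search on [-6, 13].
Golden ratio rho = 0.618 (approx).
Interior points:
  x_1 = -6 + (1-0.618)*19 = 1.2580
  x_2 = -6 + 0.618*19 = 5.7420
Compare f(x_1) and f(x_2) to determine which subinterval to keep.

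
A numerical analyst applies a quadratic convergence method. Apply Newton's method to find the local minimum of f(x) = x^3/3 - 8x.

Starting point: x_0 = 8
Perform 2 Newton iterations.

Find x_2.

f(x) = x^3/3 - 8x
f'(x) = x^2 - 8, f''(x) = 2x
Newton update: x_{n+1} = x_n - (x_n^2 - 8)/(2*x_n)
Step 1: x_0 = 8, f'=56, f''=16, x_1 = 9/2
Step 2: x_1 = 9/2, f'=49/4, f''=9, x_2 = 113/36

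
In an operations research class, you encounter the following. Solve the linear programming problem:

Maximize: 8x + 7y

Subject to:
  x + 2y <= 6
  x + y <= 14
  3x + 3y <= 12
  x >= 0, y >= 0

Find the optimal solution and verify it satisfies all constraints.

Feasible vertices: (0, 0), (0, 3), (2, 2), (4, 0)
Objective 8x + 7y at each vertex:
  (0, 0): 0
  (0, 3): 21
  (2, 2): 30
  (4, 0): 32
Maximum is 32 at (4, 0).
Verify constraints at (x, y) = (4, 0):
  1*4 + 2*0 = 4 <= 6
  1*4 + 1*0 = 4 <= 14
  3*4 + 3*0 = 12 <= 12 (active)
  x = 4 >= 0, y = 0 >= 0. All constraints satisfied.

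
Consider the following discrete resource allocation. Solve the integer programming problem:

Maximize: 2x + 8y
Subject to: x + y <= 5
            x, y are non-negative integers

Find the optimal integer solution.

Objective: 2x + 8y, constraint: x + y <= 5
Coefficient of y is 8 > coefficient of x is 2, so allocate the entire budget to y.
Optimal: x = 0, y = 5, value = 40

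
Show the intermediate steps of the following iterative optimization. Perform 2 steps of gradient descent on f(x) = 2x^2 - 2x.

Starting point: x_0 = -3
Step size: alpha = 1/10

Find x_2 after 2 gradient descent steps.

f(x) = 2x^2 - 2x, f'(x) = 4x + (-2)
Step 1: f'(-3) = -14, x_1 = -3 - 1/10 * -14 = -8/5
Step 2: f'(-8/5) = -42/5, x_2 = -8/5 - 1/10 * -42/5 = -19/25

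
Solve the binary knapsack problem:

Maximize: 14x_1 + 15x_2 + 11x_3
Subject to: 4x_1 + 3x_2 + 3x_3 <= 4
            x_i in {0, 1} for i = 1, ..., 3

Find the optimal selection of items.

Items: item 1 (v=14, w=4), item 2 (v=15, w=3), item 3 (v=11, w=3)
Capacity: 4
Checking all 8 subsets (w = total weight, v = total value):
  {}: w = 0, v = 0
  {1}: w = 4, v = 14
  {2}: w = 3, v = 15
  {3}: w = 3, v = 11
  {1, 2}: w = 7 > 4, infeasible
  {1, 3}: w = 7 > 4, infeasible
  {2, 3}: w = 6 > 4, infeasible
  {1, 2, 3}: w = 10 > 4, infeasible
Best feasible subset: items [2]
Total weight: 3 <= 4, total value: 15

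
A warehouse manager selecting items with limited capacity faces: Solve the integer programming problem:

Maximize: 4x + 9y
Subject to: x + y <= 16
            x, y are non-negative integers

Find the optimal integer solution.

Objective: 4x + 9y, constraint: x + y <= 16
Coefficient of y is 9 > coefficient of x is 4, so allocate the entire budget to y.
Optimal: x = 0, y = 16, value = 144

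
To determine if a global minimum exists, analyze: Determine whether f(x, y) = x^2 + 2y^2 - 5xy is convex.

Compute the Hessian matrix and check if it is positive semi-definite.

f(x,y) = x^2 + 2y^2 - 5xy
Hessian H = [[2, -5], [-5, 4]]
trace(H) = 6, det(H) = -17
Eigenvalues: (6 +/- sqrt(104)) / 2 = 8.099, -2.099
Since not both eigenvalues positive, f is neither convex nor concave.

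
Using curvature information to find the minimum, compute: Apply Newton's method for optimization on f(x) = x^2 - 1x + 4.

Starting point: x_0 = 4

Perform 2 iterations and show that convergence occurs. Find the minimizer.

f(x) = x^2 - 1x + 4, f'(x) = 2x + (-1), f''(x) = 2
Step 1: f'(4) = 7, x_1 = 4 - 7/2 = 1/2
Step 2: f'(1/2) = 0, x_2 = 1/2 (converged)
Newton's method converges in 1 step for quadratics.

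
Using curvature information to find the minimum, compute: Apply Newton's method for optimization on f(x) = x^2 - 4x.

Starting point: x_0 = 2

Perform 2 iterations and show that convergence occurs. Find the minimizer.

f(x) = x^2 - 4x, f'(x) = 2x + (-4), f''(x) = 2
Step 1: f'(2) = 0, x_1 = 2 - 0/2 = 2
Step 2: f'(2) = 0, x_2 = 2 (converged)
Newton's method converges in 1 step for quadratics.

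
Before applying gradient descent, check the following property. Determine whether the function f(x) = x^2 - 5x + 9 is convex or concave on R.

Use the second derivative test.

f(x) = x^2 - 5x + 9
f'(x) = 2x - 5
f''(x) = 2
Since f''(x) = 2 > 0 for all x, f is convex on R.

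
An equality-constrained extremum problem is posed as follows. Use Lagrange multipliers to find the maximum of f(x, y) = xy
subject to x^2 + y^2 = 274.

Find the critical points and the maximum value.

Lagrange conditions: y = 2*lambda*x and x = 2*lambda*y
If x = 0 then y = 0, violating the constraint, so x, y != 0.
Dividing: y/x = x/y => x^2 = y^2 => y = x or y = -x
Constraint: 2x^2 = 274 => x^2 = 137 => x = +/-sqrt(137)
Critical points: (sqrt(137), sqrt(137)), (-sqrt(137), -sqrt(137)), (sqrt(137), -sqrt(137)), (-sqrt(137), sqrt(137))
  y = x:  xy = x^2 = 137  at (sqrt(137), sqrt(137)) and (-sqrt(137), -sqrt(137))
  y = -x: xy = -x^2 = -137 at (sqrt(137), -sqrt(137)) and (-sqrt(137), sqrt(137))
Maximum xy = 137 at (sqrt(137), sqrt(137)) and (-sqrt(137), -sqrt(137))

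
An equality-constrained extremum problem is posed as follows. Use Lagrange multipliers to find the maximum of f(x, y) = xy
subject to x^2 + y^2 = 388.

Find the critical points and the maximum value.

Lagrange conditions: y = 2*lambda*x and x = 2*lambda*y
If x = 0 then y = 0, violating the constraint, so x, y != 0.
Dividing: y/x = x/y => x^2 = y^2 => y = x or y = -x
Constraint: 2x^2 = 388 => x^2 = 194 => x = +/-sqrt(194)
Critical points: (sqrt(194), sqrt(194)), (-sqrt(194), -sqrt(194)), (sqrt(194), -sqrt(194)), (-sqrt(194), sqrt(194))
  y = x:  xy = x^2 = 194  at (sqrt(194), sqrt(194)) and (-sqrt(194), -sqrt(194))
  y = -x: xy = -x^2 = -194 at (sqrt(194), -sqrt(194)) and (-sqrt(194), sqrt(194))
Maximum xy = 194 at (sqrt(194), sqrt(194)) and (-sqrt(194), -sqrt(194))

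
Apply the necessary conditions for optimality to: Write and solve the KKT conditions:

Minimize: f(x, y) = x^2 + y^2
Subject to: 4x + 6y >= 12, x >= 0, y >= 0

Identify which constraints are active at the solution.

KKT conditions for min x^2 + y^2 s.t. 4x + 6y >= 12, x >= 0, y >= 0:
Stationarity: 2x = mu*4 + mu_x, 2y = mu*6 + mu_y, with mu, mu_x, mu_y >= 0
Complementary slackness: mu*(4x + 6y - 12) = 0, mu_x*x = 0, mu_y*y = 0
(0, 0) is infeasible (4*0 + 6*0 < 12), so if mu = 0 stationarity would force x = mu_x/2 >= 0, y = mu_y/2 >= 0 with mu_x*x = mu_y*y = 0, i.e. x = y = 0: contradiction. Hence mu > 0 and 4x + 6y = 12 is active.
Try x > 0, y > 0 (so mu_x = mu_y = 0): x = 4*mu/2, y = 6*mu/2
Substitute: 4*(4*mu/2) + 6*(6*mu/2) = 12
  mu*52/2 = 12 => mu = 6/13
x* = 12/13 > 0, y* = 18/13 > 0, consistent with mu_x = mu_y = 0.
f is convex and the constraints are linear, so this KKT point is the global minimum.
f* = 36/13
Active constraints: 4x + 6y >= 12 (holds with equality, mu = 6/13 > 0); x >= 0 and y >= 0 are inactive (mu_x = mu_y = 0).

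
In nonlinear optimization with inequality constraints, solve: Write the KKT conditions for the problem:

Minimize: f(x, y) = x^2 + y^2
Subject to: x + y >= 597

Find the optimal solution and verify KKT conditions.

KKT conditions for min x^2 + y^2 s.t. x + y >= 597:
Stationarity: 2x = mu, 2y = mu
So x = y = mu/2.
Complementary slackness: mu*(x + y - 597) = 0
Primal feasibility: x + y >= 597; dual feasibility: mu >= 0
If mu = 0 then x = y = 0, but 0 + 0 < 597 is infeasible, so the constraint is active.
Constraint active: x + y = 2*(mu/2) = 597 => mu = 597
x = y = 597/2, f = 356409/2
Verify: stationarity 2*(597/2) = 597 = mu; primal 597/2 + 597/2 = 597 >= 597; dual mu = 597 >= 0; complementary slackness 597*(597 - 597) = 0. All KKT conditions hold.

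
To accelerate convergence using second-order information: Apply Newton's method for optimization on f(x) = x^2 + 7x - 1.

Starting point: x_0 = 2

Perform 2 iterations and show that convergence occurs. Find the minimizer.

f(x) = x^2 + 7x - 1, f'(x) = 2x + (7), f''(x) = 2
Step 1: f'(2) = 11, x_1 = 2 - 11/2 = -7/2
Step 2: f'(-7/2) = 0, x_2 = -7/2 (converged)
Newton's method converges in 1 step for quadratics.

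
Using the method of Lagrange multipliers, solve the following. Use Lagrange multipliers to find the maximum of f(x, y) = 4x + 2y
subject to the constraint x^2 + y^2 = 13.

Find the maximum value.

Set up Lagrange conditions: grad f = lambda * grad g
  4 = 2*lambda*x
  2 = 2*lambda*y
From these: x/y = 4/2, so x = 4t, y = 2t for some t.
Substitute into constraint: (4t)^2 + (2t)^2 = 13
  t^2 * 20 = 13
  t = sqrt(13/20)
Maximum = 4*x + 2*y = (4^2 + 2^2)*t = 20 * sqrt(13/20) = sqrt(260)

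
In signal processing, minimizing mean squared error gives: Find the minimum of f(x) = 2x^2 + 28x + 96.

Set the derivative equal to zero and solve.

f(x) = 2x^2 + 28x + 96
f'(x) = 4x + (28) = 0
x = -28/4 = -7
f(-7) = -2
Since f''(x) = 4 > 0, this is a minimum.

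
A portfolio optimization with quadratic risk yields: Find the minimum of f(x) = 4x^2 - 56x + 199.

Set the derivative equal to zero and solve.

f(x) = 4x^2 - 56x + 199
f'(x) = 8x + (-56) = 0
x = 56/8 = 7
f(7) = 3
Since f''(x) = 8 > 0, this is a minimum.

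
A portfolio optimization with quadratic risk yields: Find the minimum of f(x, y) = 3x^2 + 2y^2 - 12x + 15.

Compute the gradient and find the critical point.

f(x,y) = 3x^2 + 2y^2 - 12x + 15
df/dx = 6x + (-12) = 0  =>  x = 2
df/dy = 4y + (0) = 0  =>  y = 0
f(2, 0) = 3*(2)^2 + 2*(0)^2 + -12*(2) + 15 = 3
Hessian is diagonal with entries 6, 4 > 0, so this is a minimum.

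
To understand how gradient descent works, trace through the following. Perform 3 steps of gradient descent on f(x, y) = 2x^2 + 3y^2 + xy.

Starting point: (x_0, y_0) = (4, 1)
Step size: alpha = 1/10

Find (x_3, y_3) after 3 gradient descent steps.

f(x,y) = 2x^2 + 3y^2 + xy
grad_x = 4x + 1y, grad_y = 6y + 1x
Step 1: grad = (17, 10), (23/10, 0)
Step 2: grad = (46/5, 23/10), (69/50, -23/100)
Step 3: grad = (529/100, 0), (851/1000, -23/100)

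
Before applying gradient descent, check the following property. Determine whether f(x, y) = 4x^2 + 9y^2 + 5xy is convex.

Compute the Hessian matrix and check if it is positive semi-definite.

f(x,y) = 4x^2 + 9y^2 + 5xy
Hessian H = [[8, 5], [5, 18]]
trace(H) = 26, det(H) = 119
Eigenvalues: (26 +/- sqrt(200)) / 2 = 20.07, 5.929
Since both eigenvalues > 0, f is convex.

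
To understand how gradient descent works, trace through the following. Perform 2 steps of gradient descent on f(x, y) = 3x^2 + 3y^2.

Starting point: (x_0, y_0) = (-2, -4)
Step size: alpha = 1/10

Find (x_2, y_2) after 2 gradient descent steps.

f(x,y) = 3x^2 + 3y^2
grad_x = 6x + 0y, grad_y = 6y + 0x
Step 1: grad = (-12, -24), (-4/5, -8/5)
Step 2: grad = (-24/5, -48/5), (-8/25, -16/25)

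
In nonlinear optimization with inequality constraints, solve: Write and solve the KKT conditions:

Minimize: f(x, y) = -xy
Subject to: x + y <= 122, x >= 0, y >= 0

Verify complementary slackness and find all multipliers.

Problem: min -xy s.t. x + y <= 122 (multiplier lambda), x >= 0 (mu_x), y >= 0 (mu_y)
KKT stationarity: -y + lambda - mu_x = 0, -x + lambda - mu_y = 0, with lambda, mu_x, mu_y >= 0
Complementary slackness: lambda*(x + y - 122) = 0, mu_x*x = 0, mu_y*y = 0
If lambda = 0: y = -mu_x <= 0 and x = -mu_y <= 0 force x = y = 0 with f = 0; but x = y = 61 is feasible with f = -3721 < 0, so this is not the minimum. Hence lambda > 0 and x + y = 122.
Try x > 0, y > 0 (so mu_x = mu_y = 0): y = lambda, x = lambda => x = y = lambda
x + y = 122 => 2*lambda = 122 => lambda = 61
x* = y* = 61 > 0, consistent with mu_x = mu_y = 0.
(Any feasible point with x = 0 or y = 0 has f = 0 > -3721, so the minimum is not on those boundaries.)
min(-xy) = -3721 (i.e. max xy = 3721)
Multipliers: lambda = 61, mu_x = 0, mu_y = 0
Complementary slackness: lambda*(x + y - 122) = 61*(61 + 61 - 122) = 0, mu_x*x = 0*61 = 0, mu_y*y = 0*61 = 0. Satisfied.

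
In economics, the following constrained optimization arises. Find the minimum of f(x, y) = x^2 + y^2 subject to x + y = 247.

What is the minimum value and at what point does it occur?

Substitute y = 247 - x into f(x,y) = x^2 + y^2:
g(x) = x^2 + (247 - x)^2 = 2x^2 - 494x + 61009
g'(x) = 4x - 494 = 0  =>  x = 247/2
y = 247 - 247/2 = 247/2
Minimum value = (247/2)^2 + (247/2)^2 = 61009/2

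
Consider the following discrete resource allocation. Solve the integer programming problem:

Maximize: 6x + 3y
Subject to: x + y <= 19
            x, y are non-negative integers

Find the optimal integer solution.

Objective: 6x + 3y, constraint: x + y <= 19
Coefficient of x is 6 >= coefficient of y is 3, so allocate the entire budget to x.
Optimal: x = 19, y = 0, value = 114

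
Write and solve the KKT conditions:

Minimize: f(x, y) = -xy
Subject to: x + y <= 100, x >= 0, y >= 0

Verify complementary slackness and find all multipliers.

Problem: min -xy s.t. x + y <= 100 (multiplier lambda), x >= 0 (mu_x), y >= 0 (mu_y)
KKT stationarity: -y + lambda - mu_x = 0, -x + lambda - mu_y = 0, with lambda, mu_x, mu_y >= 0
Complementary slackness: lambda*(x + y - 100) = 0, mu_x*x = 0, mu_y*y = 0
If lambda = 0: y = -mu_x <= 0 and x = -mu_y <= 0 force x = y = 0 with f = 0; but x = y = 50 is feasible with f = -2500 < 0, so this is not the minimum. Hence lambda > 0 and x + y = 100.
Try x > 0, y > 0 (so mu_x = mu_y = 0): y = lambda, x = lambda => x = y = lambda
x + y = 100 => 2*lambda = 100 => lambda = 50
x* = y* = 50 > 0, consistent with mu_x = mu_y = 0.
(Any feasible point with x = 0 or y = 0 has f = 0 > -2500, so the minimum is not on those boundaries.)
min(-xy) = -2500 (i.e. max xy = 2500)
Multipliers: lambda = 50, mu_x = 0, mu_y = 0
Complementary slackness: lambda*(x + y - 100) = 50*(50 + 50 - 100) = 0, mu_x*x = 0*50 = 0, mu_y*y = 0*50 = 0. Satisfied.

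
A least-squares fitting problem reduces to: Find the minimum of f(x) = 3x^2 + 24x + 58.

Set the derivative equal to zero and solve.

f(x) = 3x^2 + 24x + 58
f'(x) = 6x + (24) = 0
x = -24/6 = -4
f(-4) = 10
Since f''(x) = 6 > 0, this is a minimum.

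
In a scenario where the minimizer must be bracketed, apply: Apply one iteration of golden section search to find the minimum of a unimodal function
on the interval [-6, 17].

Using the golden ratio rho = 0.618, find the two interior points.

Golden section search on [-6, 17].
Golden ratio rho = 0.618 (approx).
Interior points:
  x_1 = -6 + (1-0.618)*23 = 2.7860
  x_2 = -6 + 0.618*23 = 8.2140
Compare f(x_1) and f(x_2) to determine which subinterval to keep.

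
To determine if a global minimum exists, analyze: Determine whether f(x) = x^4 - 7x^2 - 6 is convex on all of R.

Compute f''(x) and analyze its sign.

f(x) = x^4 - 7x^2 - 6
f'(x) = 4x^3 + -14x
f''(x) = 12x^2 + -14
f''(0) = -14 < 0, so not convex near x = 0
Therefore, f is not globally convex on R.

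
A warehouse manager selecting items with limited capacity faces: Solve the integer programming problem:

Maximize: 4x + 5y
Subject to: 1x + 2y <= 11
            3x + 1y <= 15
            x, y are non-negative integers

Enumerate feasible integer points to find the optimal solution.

Constraint 1: 1x + 2y <= 11
Constraint 2: 3x + 1y <= 15
Feasible x range (need y >= 0): 0 <= x <= min(11/1, 15/3) => x in {0, ..., 5}.
Enumerate feasible integer points row by row (the coefficient of y is 5 > 0, so for each x the largest feasible y gives the best value):
  x = 0: y <= min((11 - 1*0)/2, (15 - 3*0)/1) => y in {0, ..., 5}; best 4*0 + 5*5 = 25
  x = 1: y <= min((11 - 1*1)/2, (15 - 3*1)/1) => y in {0, ..., 5}; best 4*1 + 5*5 = 29
  x = 2: y <= min((11 - 1*2)/2, (15 - 3*2)/1) => y in {0, ..., 4}; best 4*2 + 5*4 = 28
  x = 3: y <= min((11 - 1*3)/2, (15 - 3*3)/1) => y in {0, ..., 4}; best 4*3 + 5*4 = 32
  x = 4: y <= min((11 - 1*4)/2, (15 - 3*4)/1) => y in {0, ..., 3}; best 4*4 + 5*3 = 31
  x = 5: y <= min((11 - 1*5)/2, (15 - 3*5)/1) => y in {0}; best 4*5 + 5*0 = 20
The maximum 4x + 5y = 32 is achieved at x = 3, y = 4.
Check: 1*3 + 2*4 = 11 <= 11 and 3*3 + 1*4 = 13 <= 15.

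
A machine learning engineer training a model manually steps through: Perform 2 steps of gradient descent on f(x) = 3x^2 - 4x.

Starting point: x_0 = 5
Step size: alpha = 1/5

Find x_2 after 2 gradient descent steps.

f(x) = 3x^2 - 4x, f'(x) = 6x + (-4)
Step 1: f'(5) = 26, x_1 = 5 - 1/5 * 26 = -1/5
Step 2: f'(-1/5) = -26/5, x_2 = -1/5 - 1/5 * -26/5 = 21/25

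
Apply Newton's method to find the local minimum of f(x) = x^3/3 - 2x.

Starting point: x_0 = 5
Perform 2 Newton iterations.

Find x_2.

f(x) = x^3/3 - 2x
f'(x) = x^2 - 2, f''(x) = 2x
Newton update: x_{n+1} = x_n - (x_n^2 - 2)/(2*x_n)
Step 1: x_0 = 5, f'=23, f''=10, x_1 = 27/10
Step 2: x_1 = 27/10, f'=529/100, f''=27/5, x_2 = 929/540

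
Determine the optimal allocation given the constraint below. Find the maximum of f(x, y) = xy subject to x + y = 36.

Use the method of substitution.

Substitute y = 36 - x into f(x,y) = xy:
g(x) = x(36 - x) = 36x - x^2
g'(x) = 36 - 2x = 0  =>  x = 18
y = 36 - 18 = 18
Maximum value = 18 * 18 = 324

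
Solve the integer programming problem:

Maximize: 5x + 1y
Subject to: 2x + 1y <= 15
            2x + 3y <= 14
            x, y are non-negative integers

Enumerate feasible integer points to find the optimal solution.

Constraint 1: 2x + 1y <= 15
Constraint 2: 2x + 3y <= 14
Feasible x range (need y >= 0): 0 <= x <= min(15/2, 14/2) => x in {0, ..., 7}.
Enumerate feasible integer points row by row (the coefficient of y is 1 > 0, so for each x the largest feasible y gives the best value):
  x = 0: y <= min((15 - 2*0)/1, (14 - 2*0)/3) => y in {0, ..., 4}; best 5*0 + 1*4 = 4
  x = 1: y <= min((15 - 2*1)/1, (14 - 2*1)/3) => y in {0, ..., 4}; best 5*1 + 1*4 = 9
  x = 2: y <= min((15 - 2*2)/1, (14 - 2*2)/3) => y in {0, ..., 3}; best 5*2 + 1*3 = 13
  x = 3: y <= min((15 - 2*3)/1, (14 - 2*3)/3) => y in {0, ..., 2}; best 5*3 + 1*2 = 17
  x = 4: y <= min((15 - 2*4)/1, (14 - 2*4)/3) => y in {0, ..., 2}; best 5*4 + 1*2 = 22
  x = 5: y <= min((15 - 2*5)/1, (14 - 2*5)/3) => y in {0, ..., 1}; best 5*5 + 1*1 = 26
  x = 6: y <= min((15 - 2*6)/1, (14 - 2*6)/3) => y in {0}; best 5*6 + 1*0 = 30
  x = 7: y <= min((15 - 2*7)/1, (14 - 2*7)/3) => y in {0}; best 5*7 + 1*0 = 35
The maximum 5x + 1y = 35 is achieved at x = 7, y = 0.
Check: 2*7 + 1*0 = 14 <= 15 and 2*7 + 3*0 = 14 <= 14.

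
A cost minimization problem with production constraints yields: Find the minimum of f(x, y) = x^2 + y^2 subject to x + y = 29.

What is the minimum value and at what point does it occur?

Substitute y = 29 - x into f(x,y) = x^2 + y^2:
g(x) = x^2 + (29 - x)^2 = 2x^2 - 58x + 841
g'(x) = 4x - 58 = 0  =>  x = 29/2
y = 29 - 29/2 = 29/2
Minimum value = (29/2)^2 + (29/2)^2 = 841/2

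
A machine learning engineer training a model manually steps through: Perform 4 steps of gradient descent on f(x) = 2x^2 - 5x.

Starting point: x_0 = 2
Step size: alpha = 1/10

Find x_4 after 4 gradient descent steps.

f(x) = 2x^2 - 5x, f'(x) = 4x + (-5)
Step 1: f'(2) = 3, x_1 = 2 - 1/10 * 3 = 17/10
Step 2: f'(17/10) = 9/5, x_2 = 17/10 - 1/10 * 9/5 = 38/25
Step 3: f'(38/25) = 27/25, x_3 = 38/25 - 1/10 * 27/25 = 353/250
Step 4: f'(353/250) = 81/125, x_4 = 353/250 - 1/10 * 81/125 = 842/625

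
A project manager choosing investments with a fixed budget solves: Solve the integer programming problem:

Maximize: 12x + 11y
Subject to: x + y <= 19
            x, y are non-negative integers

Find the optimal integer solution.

Objective: 12x + 11y, constraint: x + y <= 19
Coefficient of x is 12 >= coefficient of y is 11, so allocate the entire budget to x.
Optimal: x = 19, y = 0, value = 228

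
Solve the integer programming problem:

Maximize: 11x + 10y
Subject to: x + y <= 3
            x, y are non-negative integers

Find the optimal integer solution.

Objective: 11x + 10y, constraint: x + y <= 3
Coefficient of x is 11 >= coefficient of y is 10, so allocate the entire budget to x.
Optimal: x = 3, y = 0, value = 33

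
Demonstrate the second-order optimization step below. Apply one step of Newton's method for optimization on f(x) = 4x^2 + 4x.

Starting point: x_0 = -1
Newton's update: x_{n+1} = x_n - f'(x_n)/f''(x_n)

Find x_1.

f(x) = 4x^2 + 4x
f'(x) = 8x + (4), f''(x) = 8
Newton step: x_1 = x_0 - f'(x_0)/f''(x_0)
f'(-1) = -4
x_1 = -1 - -4/8 = -1/2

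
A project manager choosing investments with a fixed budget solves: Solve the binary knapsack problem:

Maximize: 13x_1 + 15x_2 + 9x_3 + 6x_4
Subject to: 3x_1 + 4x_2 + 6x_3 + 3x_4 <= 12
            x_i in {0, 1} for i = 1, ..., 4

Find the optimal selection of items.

Items: item 1 (v=13, w=3), item 2 (v=15, w=4), item 3 (v=9, w=6), item 4 (v=6, w=3)
Capacity: 12
Checking all 16 subsets (w = total weight, v = total value):
  {}: w = 0, v = 0
  {1}: w = 3, v = 13
  {2}: w = 4, v = 15
  {3}: w = 6, v = 9
  {4}: w = 3, v = 6
  {1, 2}: w = 7, v = 28
  {1, 3}: w = 9, v = 22
  {1, 4}: w = 6, v = 19
  {2, 3}: w = 10, v = 24
  {2, 4}: w = 7, v = 21
  {3, 4}: w = 9, v = 15
  {1, 2, 3}: w = 13 > 12, infeasible
  {1, 2, 4}: w = 10, v = 34
  {1, 3, 4}: w = 12, v = 28
  {2, 3, 4}: w = 13 > 12, infeasible
  {1, 2, 3, 4}: w = 16 > 12, infeasible
Best feasible subset: items [1, 2, 4]
Total weight: 10 <= 12, total value: 34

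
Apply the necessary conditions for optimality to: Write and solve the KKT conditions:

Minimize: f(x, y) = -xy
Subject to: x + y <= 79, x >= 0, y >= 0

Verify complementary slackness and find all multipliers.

Problem: min -xy s.t. x + y <= 79 (multiplier lambda), x >= 0 (mu_x), y >= 0 (mu_y)
KKT stationarity: -y + lambda - mu_x = 0, -x + lambda - mu_y = 0, with lambda, mu_x, mu_y >= 0
Complementary slackness: lambda*(x + y - 79) = 0, mu_x*x = 0, mu_y*y = 0
If lambda = 0: y = -mu_x <= 0 and x = -mu_y <= 0 force x = y = 0 with f = 0; but x = y = 79/2 is feasible with f = -6241/4 < 0, so this is not the minimum. Hence lambda > 0 and x + y = 79.
Try x > 0, y > 0 (so mu_x = mu_y = 0): y = lambda, x = lambda => x = y = lambda
x + y = 79 => 2*lambda = 79 => lambda = 79/2
x* = y* = 79/2 > 0, consistent with mu_x = mu_y = 0.
(Any feasible point with x = 0 or y = 0 has f = 0 > -6241/4, so the minimum is not on those boundaries.)
min(-xy) = -6241/4 (i.e. max xy = 6241/4)
Multipliers: lambda = 79/2, mu_x = 0, mu_y = 0
Complementary slackness: lambda*(x + y - 79) = 79/2*(79/2 + 79/2 - 79) = 0, mu_x*x = 0*79/2 = 0, mu_y*y = 0*79/2 = 0. Satisfied.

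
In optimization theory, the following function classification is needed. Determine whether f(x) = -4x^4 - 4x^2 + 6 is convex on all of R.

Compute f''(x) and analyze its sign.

f(x) = -4x^4 - 4x^2 + 6
f'(x) = -16x^3 + -8x
f''(x) = -48x^2 + -8
f''(x) = -48x^2 + -8 <= -8 < 0 for all x
Therefore, f is concave on R.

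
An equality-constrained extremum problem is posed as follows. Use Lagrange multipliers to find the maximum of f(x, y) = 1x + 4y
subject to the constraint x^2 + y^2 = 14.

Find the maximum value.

Set up Lagrange conditions: grad f = lambda * grad g
  1 = 2*lambda*x
  4 = 2*lambda*y
From these: x/y = 1/4, so x = 1t, y = 4t for some t.
Substitute into constraint: (1t)^2 + (4t)^2 = 14
  t^2 * 17 = 14
  t = sqrt(14/17)
Maximum = 1*x + 4*y = (1^2 + 4^2)*t = 17 * sqrt(14/17) = sqrt(238)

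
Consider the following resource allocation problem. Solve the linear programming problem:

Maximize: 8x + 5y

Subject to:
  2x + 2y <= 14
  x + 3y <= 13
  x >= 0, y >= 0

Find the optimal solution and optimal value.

Feasible vertices: (0, 0), (0, 13/3), (4, 3), (7, 0)
Objective 8x + 5y at each:
  (0, 0): 0
  (0, 13/3): 65/3
  (4, 3): 47
  (7, 0): 56
Maximum is 56 at (7, 0).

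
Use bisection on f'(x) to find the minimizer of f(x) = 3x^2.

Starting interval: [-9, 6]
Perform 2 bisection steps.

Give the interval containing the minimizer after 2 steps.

Finding critical point of f(x) = 3x^2 using bisection on f'(x) = 6x + 0.
f'(x) = 0 when x = 0.
Starting interval: [-9, 6]
Step 1: mid = -3/2, f'(mid) = -9, new interval = [-3/2, 6]
Step 2: mid = 9/4, f'(mid) = 27/2, new interval = [-3/2, 9/4]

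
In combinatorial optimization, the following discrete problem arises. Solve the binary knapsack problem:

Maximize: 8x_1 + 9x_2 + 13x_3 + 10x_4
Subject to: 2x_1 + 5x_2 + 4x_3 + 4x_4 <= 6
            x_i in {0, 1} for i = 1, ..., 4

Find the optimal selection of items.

Items: item 1 (v=8, w=2), item 2 (v=9, w=5), item 3 (v=13, w=4), item 4 (v=10, w=4)
Capacity: 6
Checking all 16 subsets (w = total weight, v = total value):
  {}: w = 0, v = 0
  {1}: w = 2, v = 8
  {2}: w = 5, v = 9
  {3}: w = 4, v = 13
  {4}: w = 4, v = 10
  {1, 2}: w = 7 > 6, infeasible
  {1, 3}: w = 6, v = 21
  {1, 4}: w = 6, v = 18
  {2, 3}: w = 9 > 6, infeasible
  {2, 4}: w = 9 > 6, infeasible
  {3, 4}: w = 8 > 6, infeasible
  {1, 2, 3}: w = 11 > 6, infeasible
  {1, 2, 4}: w = 11 > 6, infeasible
  {1, 3, 4}: w = 10 > 6, infeasible
  {2, 3, 4}: w = 13 > 6, infeasible
  {1, 2, 3, 4}: w = 15 > 6, infeasible
Best feasible subset: items [1, 3]
Total weight: 6 <= 6, total value: 21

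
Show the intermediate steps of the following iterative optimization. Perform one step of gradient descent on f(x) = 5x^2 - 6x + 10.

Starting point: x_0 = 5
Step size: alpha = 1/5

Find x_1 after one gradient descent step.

f(x) = 5x^2 - 6x + 10
f'(x) = 10x - 6
f'(5) = 10*5 + (-6) = 44
x_1 = x_0 - alpha * f'(x_0) = 5 - 1/5 * 44 = -19/5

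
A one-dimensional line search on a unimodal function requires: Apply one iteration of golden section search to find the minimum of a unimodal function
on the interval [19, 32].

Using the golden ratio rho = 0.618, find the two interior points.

Golden section search on [19, 32].
Golden ratio rho = 0.618 (approx).
Interior points:
  x_1 = 19 + (1-0.618)*13 = 23.9660
  x_2 = 19 + 0.618*13 = 27.0340
Compare f(x_1) and f(x_2) to determine which subinterval to keep.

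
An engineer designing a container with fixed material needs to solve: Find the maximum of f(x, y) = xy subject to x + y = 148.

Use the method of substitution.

Substitute y = 148 - x into f(x,y) = xy:
g(x) = x(148 - x) = 148x - x^2
g'(x) = 148 - 2x = 0  =>  x = 74
y = 148 - 74 = 74
Maximum value = 74 * 74 = 5476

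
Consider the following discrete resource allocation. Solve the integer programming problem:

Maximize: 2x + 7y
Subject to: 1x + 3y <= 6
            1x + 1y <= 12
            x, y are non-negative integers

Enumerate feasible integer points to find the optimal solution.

Constraint 1: 1x + 3y <= 6
Constraint 2: 1x + 1y <= 12
Feasible x range (need y >= 0): 0 <= x <= min(6/1, 12/1) => x in {0, ..., 6}.
Enumerate feasible integer points row by row (the coefficient of y is 7 > 0, so for each x the largest feasible y gives the best value):
  x = 0: y <= min((6 - 1*0)/3, (12 - 1*0)/1) => y in {0, ..., 2}; best 2*0 + 7*2 = 14
  x = 1: y <= min((6 - 1*1)/3, (12 - 1*1)/1) => y in {0, ..., 1}; best 2*1 + 7*1 = 9
  x = 2: y <= min((6 - 1*2)/3, (12 - 1*2)/1) => y in {0, ..., 1}; best 2*2 + 7*1 = 11
  x = 3: y <= min((6 - 1*3)/3, (12 - 1*3)/1) => y in {0, ..., 1}; best 2*3 + 7*1 = 13
  x = 4: y <= min((6 - 1*4)/3, (12 - 1*4)/1) => y in {0}; best 2*4 + 7*0 = 8
  x = 5: y <= min((6 - 1*5)/3, (12 - 1*5)/1) => y in {0}; best 2*5 + 7*0 = 10
  x = 6: y <= min((6 - 1*6)/3, (12 - 1*6)/1) => y in {0}; best 2*6 + 7*0 = 12
The maximum 2x + 7y = 14 is achieved at x = 0, y = 2.
Check: 1*0 + 3*2 = 6 <= 6 and 1*0 + 1*2 = 2 <= 12.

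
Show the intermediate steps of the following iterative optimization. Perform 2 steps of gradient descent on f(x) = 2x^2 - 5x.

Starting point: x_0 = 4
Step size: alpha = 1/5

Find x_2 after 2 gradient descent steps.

f(x) = 2x^2 - 5x, f'(x) = 4x + (-5)
Step 1: f'(4) = 11, x_1 = 4 - 1/5 * 11 = 9/5
Step 2: f'(9/5) = 11/5, x_2 = 9/5 - 1/5 * 11/5 = 34/25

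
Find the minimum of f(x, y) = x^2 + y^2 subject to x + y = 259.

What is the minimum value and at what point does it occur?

Substitute y = 259 - x into f(x,y) = x^2 + y^2:
g(x) = x^2 + (259 - x)^2 = 2x^2 - 518x + 67081
g'(x) = 4x - 518 = 0  =>  x = 259/2
y = 259 - 259/2 = 259/2
Minimum value = (259/2)^2 + (259/2)^2 = 67081/2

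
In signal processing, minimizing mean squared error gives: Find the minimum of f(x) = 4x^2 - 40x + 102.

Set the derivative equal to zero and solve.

f(x) = 4x^2 - 40x + 102
f'(x) = 8x + (-40) = 0
x = 40/8 = 5
f(5) = 2
Since f''(x) = 8 > 0, this is a minimum.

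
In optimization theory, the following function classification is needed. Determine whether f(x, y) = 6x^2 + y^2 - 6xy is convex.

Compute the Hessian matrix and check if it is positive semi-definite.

f(x,y) = 6x^2 + y^2 - 6xy
Hessian H = [[12, -6], [-6, 2]]
trace(H) = 14, det(H) = -12
Eigenvalues: (14 +/- sqrt(244)) / 2 = 14.81, -0.8102
Since not both eigenvalues positive, f is neither convex nor concave.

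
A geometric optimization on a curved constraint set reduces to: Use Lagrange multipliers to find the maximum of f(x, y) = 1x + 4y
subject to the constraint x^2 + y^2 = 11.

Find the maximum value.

Set up Lagrange conditions: grad f = lambda * grad g
  1 = 2*lambda*x
  4 = 2*lambda*y
From these: x/y = 1/4, so x = 1t, y = 4t for some t.
Substitute into constraint: (1t)^2 + (4t)^2 = 11
  t^2 * 17 = 11
  t = sqrt(11/17)
Maximum = 1*x + 4*y = (1^2 + 4^2)*t = 17 * sqrt(11/17) = sqrt(187)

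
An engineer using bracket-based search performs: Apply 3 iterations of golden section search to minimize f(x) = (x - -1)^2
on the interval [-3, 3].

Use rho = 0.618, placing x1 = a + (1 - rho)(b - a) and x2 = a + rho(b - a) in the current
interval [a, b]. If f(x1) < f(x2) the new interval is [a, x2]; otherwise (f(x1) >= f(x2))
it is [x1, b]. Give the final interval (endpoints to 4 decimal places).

Golden section search for min of f(x) = (x - -1)^2 on [-3, 3].
Each step: x1 = a + (1 - rho)(b - a), x2 = a + rho(b - a); if f(x1) < f(x2) keep [a, x2], otherwise keep [x1, b].
Step 1: [-3.0000, 3.0000], x1=-0.7080 (f=0.0853), x2=0.7080 (f=2.9173); f(x1) < f(x2) => keep [-3.0000, 0.7080]
Step 2: [-3.0000, 0.7080], x1=-1.5835 (f=0.3405), x2=-0.7085 (f=0.0850); f(x1) > f(x2) => keep [-1.5835, 0.7080]
Step 3: [-1.5835, 0.7080], x1=-0.7082 (f=0.0852), x2=-0.1674 (f=0.6933); f(x1) < f(x2) => keep [-1.5835, -0.1674]
Final interval: [-1.5835, -0.1674]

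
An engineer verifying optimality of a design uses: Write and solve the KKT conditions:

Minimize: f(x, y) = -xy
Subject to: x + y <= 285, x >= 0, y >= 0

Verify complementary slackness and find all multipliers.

Problem: min -xy s.t. x + y <= 285 (multiplier lambda), x >= 0 (mu_x), y >= 0 (mu_y)
KKT stationarity: -y + lambda - mu_x = 0, -x + lambda - mu_y = 0, with lambda, mu_x, mu_y >= 0
Complementary slackness: lambda*(x + y - 285) = 0, mu_x*x = 0, mu_y*y = 0
If lambda = 0: y = -mu_x <= 0 and x = -mu_y <= 0 force x = y = 0 with f = 0; but x = y = 285/2 is feasible with f = -81225/4 < 0, so this is not the minimum. Hence lambda > 0 and x + y = 285.
Try x > 0, y > 0 (so mu_x = mu_y = 0): y = lambda, x = lambda => x = y = lambda
x + y = 285 => 2*lambda = 285 => lambda = 285/2
x* = y* = 285/2 > 0, consistent with mu_x = mu_y = 0.
(Any feasible point with x = 0 or y = 0 has f = 0 > -81225/4, so the minimum is not on those boundaries.)
min(-xy) = -81225/4 (i.e. max xy = 81225/4)
Multipliers: lambda = 285/2, mu_x = 0, mu_y = 0
Complementary slackness: lambda*(x + y - 285) = 285/2*(285/2 + 285/2 - 285) = 0, mu_x*x = 0*285/2 = 0, mu_y*y = 0*285/2 = 0. Satisfied.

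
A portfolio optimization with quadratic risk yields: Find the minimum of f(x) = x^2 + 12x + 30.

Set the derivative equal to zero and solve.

f(x) = x^2 + 12x + 30
f'(x) = 2x + (12) = 0
x = -12/2 = -6
f(-6) = -6
Since f''(x) = 2 > 0, this is a minimum.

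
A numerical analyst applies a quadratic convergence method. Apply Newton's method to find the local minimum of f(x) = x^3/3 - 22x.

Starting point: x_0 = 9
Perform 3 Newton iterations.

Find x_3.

f(x) = x^3/3 - 22x
f'(x) = x^2 - 22, f''(x) = 2x
Newton update: x_{n+1} = x_n - (x_n^2 - 22)/(2*x_n)
Step 1: x_0 = 9, f'=59, f''=18, x_1 = 103/18
Step 2: x_1 = 103/18, f'=3481/324, f''=103/9, x_2 = 17737/3708
Step 3: x_2 = 17737/3708, f'=12117361/13749264, f''=17737/1854, x_3 = 617084977/131537592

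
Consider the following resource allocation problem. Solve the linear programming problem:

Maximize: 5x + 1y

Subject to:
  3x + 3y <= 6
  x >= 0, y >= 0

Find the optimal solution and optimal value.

The feasible region has vertices at [(0, 0), (2, 0), (0, 2)].
Checking objective 5x + 1y at each vertex:
  (0, 0): 5*0 + 1*0 = 0
  (2, 0): 5*2 + 1*0 = 10
  (0, 2): 5*0 + 1*2 = 2
Maximum is 10 at (2, 0).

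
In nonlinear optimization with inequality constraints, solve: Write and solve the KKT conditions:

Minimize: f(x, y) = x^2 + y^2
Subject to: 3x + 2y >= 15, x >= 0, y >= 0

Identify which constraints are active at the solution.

KKT conditions for min x^2 + y^2 s.t. 3x + 2y >= 15, x >= 0, y >= 0:
Stationarity: 2x = mu*3 + mu_x, 2y = mu*2 + mu_y, with mu, mu_x, mu_y >= 0
Complementary slackness: mu*(3x + 2y - 15) = 0, mu_x*x = 0, mu_y*y = 0
(0, 0) is infeasible (3*0 + 2*0 < 15), so if mu = 0 stationarity would force x = mu_x/2 >= 0, y = mu_y/2 >= 0 with mu_x*x = mu_y*y = 0, i.e. x = y = 0: contradiction. Hence mu > 0 and 3x + 2y = 15 is active.
Try x > 0, y > 0 (so mu_x = mu_y = 0): x = 3*mu/2, y = 2*mu/2
Substitute: 3*(3*mu/2) + 2*(2*mu/2) = 15
  mu*13/2 = 15 => mu = 30/13
x* = 45/13 > 0, y* = 30/13 > 0, consistent with mu_x = mu_y = 0.
f is convex and the constraints are linear, so this KKT point is the global minimum.
f* = 225/13
Active constraints: 3x + 2y >= 15 (holds with equality, mu = 30/13 > 0); x >= 0 and y >= 0 are inactive (mu_x = mu_y = 0).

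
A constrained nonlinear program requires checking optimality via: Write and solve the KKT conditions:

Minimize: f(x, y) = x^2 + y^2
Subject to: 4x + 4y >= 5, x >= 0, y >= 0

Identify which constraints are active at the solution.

KKT conditions for min x^2 + y^2 s.t. 4x + 4y >= 5, x >= 0, y >= 0:
Stationarity: 2x = mu*4 + mu_x, 2y = mu*4 + mu_y, with mu, mu_x, mu_y >= 0
Complementary slackness: mu*(4x + 4y - 5) = 0, mu_x*x = 0, mu_y*y = 0
(0, 0) is infeasible (4*0 + 4*0 < 5), so if mu = 0 stationarity would force x = mu_x/2 >= 0, y = mu_y/2 >= 0 with mu_x*x = mu_y*y = 0, i.e. x = y = 0: contradiction. Hence mu > 0 and 4x + 4y = 5 is active.
Try x > 0, y > 0 (so mu_x = mu_y = 0): x = 4*mu/2, y = 4*mu/2
Substitute: 4*(4*mu/2) + 4*(4*mu/2) = 5
  mu*32/2 = 5 => mu = 5/16
x* = 5/8 > 0, y* = 5/8 > 0, consistent with mu_x = mu_y = 0.
f is convex and the constraints are linear, so this KKT point is the global minimum.
f* = 25/32
Active constraints: 4x + 4y >= 5 (holds with equality, mu = 5/16 > 0); x >= 0 and y >= 0 are inactive (mu_x = mu_y = 0).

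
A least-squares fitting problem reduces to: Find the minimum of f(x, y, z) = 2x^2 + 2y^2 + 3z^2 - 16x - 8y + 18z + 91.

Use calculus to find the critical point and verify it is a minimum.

f(x,y,z) = 2x^2 + 2y^2 + 3z^2 - 16x - 8y + 18z + 91
df/dx = 4x + (-16) = 0 => x = 4
df/dy = 4y + (-8) = 0 => y = 2
df/dz = 6z + (18) = 0 => z = -3
f(4,2,-3) = 2*(4)^2 + 2*(2)^2 + 3*(-3)^2 + -16*(4) + -8*(2) + 18*(-3) + 91 = 24
Hessian is diagonal with entries 4, 4, 6 > 0, confirmed minimum.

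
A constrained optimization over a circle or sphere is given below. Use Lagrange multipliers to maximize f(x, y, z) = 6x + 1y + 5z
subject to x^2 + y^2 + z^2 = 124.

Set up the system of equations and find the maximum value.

Lagrange conditions: 6 = 2*lambda*x, 1 = 2*lambda*y, 5 = 2*lambda*z
So x:6 = y:1 = z:5, i.e. x = 6t, y = 1t, z = 5t
Constraint: t^2*(6^2 + 1^2 + 5^2) = 124
  t^2 * 62 = 124  =>  t = sqrt(2)
Maximum = 6*6t + 1*1t + 5*5t = 62*sqrt(2) = sqrt(7688)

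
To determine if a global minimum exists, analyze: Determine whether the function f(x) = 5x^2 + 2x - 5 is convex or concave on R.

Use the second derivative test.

f(x) = 5x^2 + 2x - 5
f'(x) = 10x + 2
f''(x) = 10
Since f''(x) = 10 > 0 for all x, f is convex on R.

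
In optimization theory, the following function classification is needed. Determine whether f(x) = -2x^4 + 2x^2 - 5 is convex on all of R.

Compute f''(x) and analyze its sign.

f(x) = -2x^4 + 2x^2 - 5
f'(x) = -8x^3 + 4x
f''(x) = -24x^2 + 4
f''(x) = -24x^2 + 4 -> -inf as |x| -> inf
Therefore, f is not globally convex on R.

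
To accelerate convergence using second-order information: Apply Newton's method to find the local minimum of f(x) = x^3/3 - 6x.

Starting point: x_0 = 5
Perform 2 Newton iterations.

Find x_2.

f(x) = x^3/3 - 6x
f'(x) = x^2 - 6, f''(x) = 2x
Newton update: x_{n+1} = x_n - (x_n^2 - 6)/(2*x_n)
Step 1: x_0 = 5, f'=19, f''=10, x_1 = 31/10
Step 2: x_1 = 31/10, f'=361/100, f''=31/5, x_2 = 1561/620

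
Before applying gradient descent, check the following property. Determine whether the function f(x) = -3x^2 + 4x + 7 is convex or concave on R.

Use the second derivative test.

f(x) = -3x^2 + 4x + 7
f'(x) = -6x + 4
f''(x) = -6
Since f''(x) = -6 < 0 for all x, f is concave on R.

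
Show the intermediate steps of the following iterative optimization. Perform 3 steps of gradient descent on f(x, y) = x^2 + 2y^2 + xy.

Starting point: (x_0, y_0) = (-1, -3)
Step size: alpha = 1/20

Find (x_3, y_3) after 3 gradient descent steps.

f(x,y) = x^2 + 2y^2 + xy
grad_x = 2x + 1y, grad_y = 4y + 1x
Step 1: grad = (-5, -13), (-3/4, -47/20)
Step 2: grad = (-77/20, -203/20), (-223/400, -737/400)
Step 3: grad = (-1183/400, -3171/400), (-3277/8000, -11569/8000)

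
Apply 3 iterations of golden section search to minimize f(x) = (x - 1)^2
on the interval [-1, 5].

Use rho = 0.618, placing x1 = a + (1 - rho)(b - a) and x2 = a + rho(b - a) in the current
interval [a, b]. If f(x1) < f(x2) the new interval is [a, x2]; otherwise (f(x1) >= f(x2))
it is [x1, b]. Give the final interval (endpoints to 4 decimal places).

Golden section search for min of f(x) = (x - 1)^2 on [-1, 5].
Each step: x1 = a + (1 - rho)(b - a), x2 = a + rho(b - a); if f(x1) < f(x2) keep [a, x2], otherwise keep [x1, b].
Step 1: [-1.0000, 5.0000], x1=1.2920 (f=0.0853), x2=2.7080 (f=2.9173); f(x1) < f(x2) => keep [-1.0000, 2.7080]
Step 2: [-1.0000, 2.7080], x1=0.4165 (f=0.3405), x2=1.2915 (f=0.0850); f(x1) > f(x2) => keep [0.4165, 2.7080]
Step 3: [0.4165, 2.7080], x1=1.2918 (f=0.0852), x2=1.8326 (f=0.6933); f(x1) < f(x2) => keep [0.4165, 1.8326]
Final interval: [0.4165, 1.8326]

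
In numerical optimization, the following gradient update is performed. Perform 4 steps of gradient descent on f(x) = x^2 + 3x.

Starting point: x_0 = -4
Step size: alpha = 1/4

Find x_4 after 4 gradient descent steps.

f(x) = x^2 + 3x, f'(x) = 2x + (3)
Step 1: f'(-4) = -5, x_1 = -4 - 1/4 * -5 = -11/4
Step 2: f'(-11/4) = -5/2, x_2 = -11/4 - 1/4 * -5/2 = -17/8
Step 3: f'(-17/8) = -5/4, x_3 = -17/8 - 1/4 * -5/4 = -29/16
Step 4: f'(-29/16) = -5/8, x_4 = -29/16 - 1/4 * -5/8 = -53/32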